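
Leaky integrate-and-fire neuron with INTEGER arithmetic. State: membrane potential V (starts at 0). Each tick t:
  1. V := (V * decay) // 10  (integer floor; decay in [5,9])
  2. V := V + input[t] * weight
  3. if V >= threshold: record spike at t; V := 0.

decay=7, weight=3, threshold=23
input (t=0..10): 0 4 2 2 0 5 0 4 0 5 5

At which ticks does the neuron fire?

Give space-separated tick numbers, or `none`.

Answer: 9

Derivation:
t=0: input=0 -> V=0
t=1: input=4 -> V=12
t=2: input=2 -> V=14
t=3: input=2 -> V=15
t=4: input=0 -> V=10
t=5: input=5 -> V=22
t=6: input=0 -> V=15
t=7: input=4 -> V=22
t=8: input=0 -> V=15
t=9: input=5 -> V=0 FIRE
t=10: input=5 -> V=15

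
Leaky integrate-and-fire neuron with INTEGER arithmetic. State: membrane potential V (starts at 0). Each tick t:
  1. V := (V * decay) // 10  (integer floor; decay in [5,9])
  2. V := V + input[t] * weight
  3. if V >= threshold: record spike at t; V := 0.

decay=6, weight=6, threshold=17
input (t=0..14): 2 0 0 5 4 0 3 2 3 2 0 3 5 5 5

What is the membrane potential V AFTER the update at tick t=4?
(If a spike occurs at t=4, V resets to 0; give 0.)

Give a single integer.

Answer: 0

Derivation:
t=0: input=2 -> V=12
t=1: input=0 -> V=7
t=2: input=0 -> V=4
t=3: input=5 -> V=0 FIRE
t=4: input=4 -> V=0 FIRE
t=5: input=0 -> V=0
t=6: input=3 -> V=0 FIRE
t=7: input=2 -> V=12
t=8: input=3 -> V=0 FIRE
t=9: input=2 -> V=12
t=10: input=0 -> V=7
t=11: input=3 -> V=0 FIRE
t=12: input=5 -> V=0 FIRE
t=13: input=5 -> V=0 FIRE
t=14: input=5 -> V=0 FIRE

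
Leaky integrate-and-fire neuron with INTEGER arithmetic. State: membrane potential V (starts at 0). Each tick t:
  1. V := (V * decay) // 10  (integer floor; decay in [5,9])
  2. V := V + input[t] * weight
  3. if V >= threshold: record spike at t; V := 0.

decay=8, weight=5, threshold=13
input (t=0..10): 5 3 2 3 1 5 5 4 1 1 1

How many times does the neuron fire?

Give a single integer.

Answer: 6

Derivation:
t=0: input=5 -> V=0 FIRE
t=1: input=3 -> V=0 FIRE
t=2: input=2 -> V=10
t=3: input=3 -> V=0 FIRE
t=4: input=1 -> V=5
t=5: input=5 -> V=0 FIRE
t=6: input=5 -> V=0 FIRE
t=7: input=4 -> V=0 FIRE
t=8: input=1 -> V=5
t=9: input=1 -> V=9
t=10: input=1 -> V=12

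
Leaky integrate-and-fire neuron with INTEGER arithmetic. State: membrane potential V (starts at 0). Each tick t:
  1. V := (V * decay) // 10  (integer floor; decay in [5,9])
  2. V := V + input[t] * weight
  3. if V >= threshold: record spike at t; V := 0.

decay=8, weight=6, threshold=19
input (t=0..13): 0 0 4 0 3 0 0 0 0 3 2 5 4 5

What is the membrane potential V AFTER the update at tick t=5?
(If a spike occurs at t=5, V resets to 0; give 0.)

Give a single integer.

t=0: input=0 -> V=0
t=1: input=0 -> V=0
t=2: input=4 -> V=0 FIRE
t=3: input=0 -> V=0
t=4: input=3 -> V=18
t=5: input=0 -> V=14
t=6: input=0 -> V=11
t=7: input=0 -> V=8
t=8: input=0 -> V=6
t=9: input=3 -> V=0 FIRE
t=10: input=2 -> V=12
t=11: input=5 -> V=0 FIRE
t=12: input=4 -> V=0 FIRE
t=13: input=5 -> V=0 FIRE

Answer: 14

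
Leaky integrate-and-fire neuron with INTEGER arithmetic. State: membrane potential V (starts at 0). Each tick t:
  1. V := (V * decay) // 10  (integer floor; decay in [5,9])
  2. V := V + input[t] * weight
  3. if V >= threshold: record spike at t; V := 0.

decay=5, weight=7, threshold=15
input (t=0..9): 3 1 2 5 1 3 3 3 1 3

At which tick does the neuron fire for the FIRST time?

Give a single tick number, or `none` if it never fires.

t=0: input=3 -> V=0 FIRE
t=1: input=1 -> V=7
t=2: input=2 -> V=0 FIRE
t=3: input=5 -> V=0 FIRE
t=4: input=1 -> V=7
t=5: input=3 -> V=0 FIRE
t=6: input=3 -> V=0 FIRE
t=7: input=3 -> V=0 FIRE
t=8: input=1 -> V=7
t=9: input=3 -> V=0 FIRE

Answer: 0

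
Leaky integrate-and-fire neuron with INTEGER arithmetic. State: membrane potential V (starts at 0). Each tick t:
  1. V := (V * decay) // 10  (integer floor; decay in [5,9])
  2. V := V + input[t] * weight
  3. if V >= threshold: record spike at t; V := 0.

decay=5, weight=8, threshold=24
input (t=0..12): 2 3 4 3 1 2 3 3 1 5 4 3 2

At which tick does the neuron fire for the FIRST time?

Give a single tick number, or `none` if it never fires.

t=0: input=2 -> V=16
t=1: input=3 -> V=0 FIRE
t=2: input=4 -> V=0 FIRE
t=3: input=3 -> V=0 FIRE
t=4: input=1 -> V=8
t=5: input=2 -> V=20
t=6: input=3 -> V=0 FIRE
t=7: input=3 -> V=0 FIRE
t=8: input=1 -> V=8
t=9: input=5 -> V=0 FIRE
t=10: input=4 -> V=0 FIRE
t=11: input=3 -> V=0 FIRE
t=12: input=2 -> V=16

Answer: 1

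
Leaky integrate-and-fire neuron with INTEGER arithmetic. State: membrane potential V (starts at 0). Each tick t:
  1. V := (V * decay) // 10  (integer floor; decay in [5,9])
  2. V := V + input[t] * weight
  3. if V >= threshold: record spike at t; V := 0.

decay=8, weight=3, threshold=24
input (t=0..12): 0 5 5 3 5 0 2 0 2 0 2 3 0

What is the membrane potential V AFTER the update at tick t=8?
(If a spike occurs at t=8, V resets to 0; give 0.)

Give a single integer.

t=0: input=0 -> V=0
t=1: input=5 -> V=15
t=2: input=5 -> V=0 FIRE
t=3: input=3 -> V=9
t=4: input=5 -> V=22
t=5: input=0 -> V=17
t=6: input=2 -> V=19
t=7: input=0 -> V=15
t=8: input=2 -> V=18
t=9: input=0 -> V=14
t=10: input=2 -> V=17
t=11: input=3 -> V=22
t=12: input=0 -> V=17

Answer: 18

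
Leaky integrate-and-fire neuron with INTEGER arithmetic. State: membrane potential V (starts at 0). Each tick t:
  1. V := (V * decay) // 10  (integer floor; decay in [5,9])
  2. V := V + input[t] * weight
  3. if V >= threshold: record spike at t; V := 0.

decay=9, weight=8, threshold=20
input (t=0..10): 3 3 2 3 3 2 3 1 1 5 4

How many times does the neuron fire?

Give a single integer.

Answer: 7

Derivation:
t=0: input=3 -> V=0 FIRE
t=1: input=3 -> V=0 FIRE
t=2: input=2 -> V=16
t=3: input=3 -> V=0 FIRE
t=4: input=3 -> V=0 FIRE
t=5: input=2 -> V=16
t=6: input=3 -> V=0 FIRE
t=7: input=1 -> V=8
t=8: input=1 -> V=15
t=9: input=5 -> V=0 FIRE
t=10: input=4 -> V=0 FIRE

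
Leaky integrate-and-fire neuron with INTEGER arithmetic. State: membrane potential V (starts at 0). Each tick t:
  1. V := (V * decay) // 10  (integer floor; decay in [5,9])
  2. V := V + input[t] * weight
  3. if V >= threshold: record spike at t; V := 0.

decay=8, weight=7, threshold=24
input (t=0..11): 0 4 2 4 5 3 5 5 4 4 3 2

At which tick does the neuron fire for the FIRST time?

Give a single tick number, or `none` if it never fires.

t=0: input=0 -> V=0
t=1: input=4 -> V=0 FIRE
t=2: input=2 -> V=14
t=3: input=4 -> V=0 FIRE
t=4: input=5 -> V=0 FIRE
t=5: input=3 -> V=21
t=6: input=5 -> V=0 FIRE
t=7: input=5 -> V=0 FIRE
t=8: input=4 -> V=0 FIRE
t=9: input=4 -> V=0 FIRE
t=10: input=3 -> V=21
t=11: input=2 -> V=0 FIRE

Answer: 1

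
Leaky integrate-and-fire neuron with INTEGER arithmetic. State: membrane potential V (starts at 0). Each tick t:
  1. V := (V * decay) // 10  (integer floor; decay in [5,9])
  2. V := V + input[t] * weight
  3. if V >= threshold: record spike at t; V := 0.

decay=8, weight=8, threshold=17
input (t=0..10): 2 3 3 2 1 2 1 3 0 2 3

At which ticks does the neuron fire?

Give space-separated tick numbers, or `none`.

t=0: input=2 -> V=16
t=1: input=3 -> V=0 FIRE
t=2: input=3 -> V=0 FIRE
t=3: input=2 -> V=16
t=4: input=1 -> V=0 FIRE
t=5: input=2 -> V=16
t=6: input=1 -> V=0 FIRE
t=7: input=3 -> V=0 FIRE
t=8: input=0 -> V=0
t=9: input=2 -> V=16
t=10: input=3 -> V=0 FIRE

Answer: 1 2 4 6 7 10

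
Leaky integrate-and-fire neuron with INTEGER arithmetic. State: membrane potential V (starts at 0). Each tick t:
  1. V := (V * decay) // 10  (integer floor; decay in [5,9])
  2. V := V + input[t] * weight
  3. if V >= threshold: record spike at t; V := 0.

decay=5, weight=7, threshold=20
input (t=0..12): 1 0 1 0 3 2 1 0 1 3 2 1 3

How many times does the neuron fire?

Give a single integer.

t=0: input=1 -> V=7
t=1: input=0 -> V=3
t=2: input=1 -> V=8
t=3: input=0 -> V=4
t=4: input=3 -> V=0 FIRE
t=5: input=2 -> V=14
t=6: input=1 -> V=14
t=7: input=0 -> V=7
t=8: input=1 -> V=10
t=9: input=3 -> V=0 FIRE
t=10: input=2 -> V=14
t=11: input=1 -> V=14
t=12: input=3 -> V=0 FIRE

Answer: 3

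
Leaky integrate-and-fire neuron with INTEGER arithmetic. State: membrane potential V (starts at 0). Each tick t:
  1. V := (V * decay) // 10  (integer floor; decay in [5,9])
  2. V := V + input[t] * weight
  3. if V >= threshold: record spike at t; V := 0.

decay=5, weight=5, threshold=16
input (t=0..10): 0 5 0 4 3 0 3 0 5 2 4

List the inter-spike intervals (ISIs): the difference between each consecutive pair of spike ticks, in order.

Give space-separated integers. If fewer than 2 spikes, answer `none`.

Answer: 2 3 2 2

Derivation:
t=0: input=0 -> V=0
t=1: input=5 -> V=0 FIRE
t=2: input=0 -> V=0
t=3: input=4 -> V=0 FIRE
t=4: input=3 -> V=15
t=5: input=0 -> V=7
t=6: input=3 -> V=0 FIRE
t=7: input=0 -> V=0
t=8: input=5 -> V=0 FIRE
t=9: input=2 -> V=10
t=10: input=4 -> V=0 FIRE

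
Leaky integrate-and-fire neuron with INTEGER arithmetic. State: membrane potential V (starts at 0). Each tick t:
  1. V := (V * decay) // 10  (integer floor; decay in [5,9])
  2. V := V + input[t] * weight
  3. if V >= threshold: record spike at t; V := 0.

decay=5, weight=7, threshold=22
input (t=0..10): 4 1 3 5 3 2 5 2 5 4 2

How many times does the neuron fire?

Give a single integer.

Answer: 7

Derivation:
t=0: input=4 -> V=0 FIRE
t=1: input=1 -> V=7
t=2: input=3 -> V=0 FIRE
t=3: input=5 -> V=0 FIRE
t=4: input=3 -> V=21
t=5: input=2 -> V=0 FIRE
t=6: input=5 -> V=0 FIRE
t=7: input=2 -> V=14
t=8: input=5 -> V=0 FIRE
t=9: input=4 -> V=0 FIRE
t=10: input=2 -> V=14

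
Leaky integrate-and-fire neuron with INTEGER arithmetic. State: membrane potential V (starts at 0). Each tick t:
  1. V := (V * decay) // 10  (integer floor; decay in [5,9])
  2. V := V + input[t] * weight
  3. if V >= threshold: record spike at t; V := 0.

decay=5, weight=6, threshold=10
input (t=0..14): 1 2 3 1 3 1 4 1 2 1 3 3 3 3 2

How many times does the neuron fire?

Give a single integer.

Answer: 10

Derivation:
t=0: input=1 -> V=6
t=1: input=2 -> V=0 FIRE
t=2: input=3 -> V=0 FIRE
t=3: input=1 -> V=6
t=4: input=3 -> V=0 FIRE
t=5: input=1 -> V=6
t=6: input=4 -> V=0 FIRE
t=7: input=1 -> V=6
t=8: input=2 -> V=0 FIRE
t=9: input=1 -> V=6
t=10: input=3 -> V=0 FIRE
t=11: input=3 -> V=0 FIRE
t=12: input=3 -> V=0 FIRE
t=13: input=3 -> V=0 FIRE
t=14: input=2 -> V=0 FIRE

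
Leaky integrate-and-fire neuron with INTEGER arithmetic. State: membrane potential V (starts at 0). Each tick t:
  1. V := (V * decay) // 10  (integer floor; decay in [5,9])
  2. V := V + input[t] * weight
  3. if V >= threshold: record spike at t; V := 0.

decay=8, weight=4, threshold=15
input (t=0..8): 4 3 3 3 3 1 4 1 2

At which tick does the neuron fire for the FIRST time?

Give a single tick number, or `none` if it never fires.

t=0: input=4 -> V=0 FIRE
t=1: input=3 -> V=12
t=2: input=3 -> V=0 FIRE
t=3: input=3 -> V=12
t=4: input=3 -> V=0 FIRE
t=5: input=1 -> V=4
t=6: input=4 -> V=0 FIRE
t=7: input=1 -> V=4
t=8: input=2 -> V=11

Answer: 0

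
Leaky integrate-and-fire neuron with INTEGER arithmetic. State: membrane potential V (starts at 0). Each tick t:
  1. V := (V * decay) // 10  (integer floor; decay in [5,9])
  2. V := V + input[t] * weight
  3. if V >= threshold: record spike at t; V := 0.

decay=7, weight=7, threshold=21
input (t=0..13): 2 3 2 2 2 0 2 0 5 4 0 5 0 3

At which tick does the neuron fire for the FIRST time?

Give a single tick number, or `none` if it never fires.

Answer: 1

Derivation:
t=0: input=2 -> V=14
t=1: input=3 -> V=0 FIRE
t=2: input=2 -> V=14
t=3: input=2 -> V=0 FIRE
t=4: input=2 -> V=14
t=5: input=0 -> V=9
t=6: input=2 -> V=20
t=7: input=0 -> V=14
t=8: input=5 -> V=0 FIRE
t=9: input=4 -> V=0 FIRE
t=10: input=0 -> V=0
t=11: input=5 -> V=0 FIRE
t=12: input=0 -> V=0
t=13: input=3 -> V=0 FIRE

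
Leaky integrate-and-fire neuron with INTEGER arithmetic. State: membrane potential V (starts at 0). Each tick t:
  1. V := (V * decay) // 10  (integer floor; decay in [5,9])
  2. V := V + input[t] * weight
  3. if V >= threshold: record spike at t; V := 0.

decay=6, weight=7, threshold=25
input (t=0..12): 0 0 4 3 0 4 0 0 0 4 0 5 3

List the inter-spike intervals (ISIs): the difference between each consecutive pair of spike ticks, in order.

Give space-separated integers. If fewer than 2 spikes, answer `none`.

t=0: input=0 -> V=0
t=1: input=0 -> V=0
t=2: input=4 -> V=0 FIRE
t=3: input=3 -> V=21
t=4: input=0 -> V=12
t=5: input=4 -> V=0 FIRE
t=6: input=0 -> V=0
t=7: input=0 -> V=0
t=8: input=0 -> V=0
t=9: input=4 -> V=0 FIRE
t=10: input=0 -> V=0
t=11: input=5 -> V=0 FIRE
t=12: input=3 -> V=21

Answer: 3 4 2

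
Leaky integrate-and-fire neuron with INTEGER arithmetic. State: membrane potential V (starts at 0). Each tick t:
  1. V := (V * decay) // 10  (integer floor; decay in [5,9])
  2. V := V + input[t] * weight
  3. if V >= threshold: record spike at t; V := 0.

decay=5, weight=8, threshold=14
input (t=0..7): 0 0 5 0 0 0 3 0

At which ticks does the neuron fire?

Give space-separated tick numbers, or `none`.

t=0: input=0 -> V=0
t=1: input=0 -> V=0
t=2: input=5 -> V=0 FIRE
t=3: input=0 -> V=0
t=4: input=0 -> V=0
t=5: input=0 -> V=0
t=6: input=3 -> V=0 FIRE
t=7: input=0 -> V=0

Answer: 2 6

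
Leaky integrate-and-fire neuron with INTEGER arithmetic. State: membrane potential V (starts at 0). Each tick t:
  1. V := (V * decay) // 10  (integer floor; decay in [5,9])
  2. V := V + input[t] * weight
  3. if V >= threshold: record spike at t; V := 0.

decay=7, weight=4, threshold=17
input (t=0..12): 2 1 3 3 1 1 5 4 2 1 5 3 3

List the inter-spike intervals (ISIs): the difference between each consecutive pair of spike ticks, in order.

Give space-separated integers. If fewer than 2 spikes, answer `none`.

t=0: input=2 -> V=8
t=1: input=1 -> V=9
t=2: input=3 -> V=0 FIRE
t=3: input=3 -> V=12
t=4: input=1 -> V=12
t=5: input=1 -> V=12
t=6: input=5 -> V=0 FIRE
t=7: input=4 -> V=16
t=8: input=2 -> V=0 FIRE
t=9: input=1 -> V=4
t=10: input=5 -> V=0 FIRE
t=11: input=3 -> V=12
t=12: input=3 -> V=0 FIRE

Answer: 4 2 2 2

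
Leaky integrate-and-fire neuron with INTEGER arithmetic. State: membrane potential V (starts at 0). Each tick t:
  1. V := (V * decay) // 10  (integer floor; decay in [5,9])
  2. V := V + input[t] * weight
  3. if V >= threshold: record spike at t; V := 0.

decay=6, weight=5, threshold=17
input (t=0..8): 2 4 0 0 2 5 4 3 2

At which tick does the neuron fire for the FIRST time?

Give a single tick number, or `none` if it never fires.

t=0: input=2 -> V=10
t=1: input=4 -> V=0 FIRE
t=2: input=0 -> V=0
t=3: input=0 -> V=0
t=4: input=2 -> V=10
t=5: input=5 -> V=0 FIRE
t=6: input=4 -> V=0 FIRE
t=7: input=3 -> V=15
t=8: input=2 -> V=0 FIRE

Answer: 1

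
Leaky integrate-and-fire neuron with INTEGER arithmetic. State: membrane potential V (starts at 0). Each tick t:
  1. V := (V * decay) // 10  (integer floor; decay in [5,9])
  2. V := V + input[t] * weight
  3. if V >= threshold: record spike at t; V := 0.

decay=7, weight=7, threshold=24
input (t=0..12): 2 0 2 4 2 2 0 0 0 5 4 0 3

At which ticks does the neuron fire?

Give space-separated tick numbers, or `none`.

Answer: 3 9 10

Derivation:
t=0: input=2 -> V=14
t=1: input=0 -> V=9
t=2: input=2 -> V=20
t=3: input=4 -> V=0 FIRE
t=4: input=2 -> V=14
t=5: input=2 -> V=23
t=6: input=0 -> V=16
t=7: input=0 -> V=11
t=8: input=0 -> V=7
t=9: input=5 -> V=0 FIRE
t=10: input=4 -> V=0 FIRE
t=11: input=0 -> V=0
t=12: input=3 -> V=21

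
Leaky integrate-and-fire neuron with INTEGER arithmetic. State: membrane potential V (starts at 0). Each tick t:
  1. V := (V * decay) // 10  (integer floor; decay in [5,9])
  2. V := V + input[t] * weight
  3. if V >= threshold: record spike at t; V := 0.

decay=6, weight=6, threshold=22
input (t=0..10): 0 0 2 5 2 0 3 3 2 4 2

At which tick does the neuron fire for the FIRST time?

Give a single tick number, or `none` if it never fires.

Answer: 3

Derivation:
t=0: input=0 -> V=0
t=1: input=0 -> V=0
t=2: input=2 -> V=12
t=3: input=5 -> V=0 FIRE
t=4: input=2 -> V=12
t=5: input=0 -> V=7
t=6: input=3 -> V=0 FIRE
t=7: input=3 -> V=18
t=8: input=2 -> V=0 FIRE
t=9: input=4 -> V=0 FIRE
t=10: input=2 -> V=12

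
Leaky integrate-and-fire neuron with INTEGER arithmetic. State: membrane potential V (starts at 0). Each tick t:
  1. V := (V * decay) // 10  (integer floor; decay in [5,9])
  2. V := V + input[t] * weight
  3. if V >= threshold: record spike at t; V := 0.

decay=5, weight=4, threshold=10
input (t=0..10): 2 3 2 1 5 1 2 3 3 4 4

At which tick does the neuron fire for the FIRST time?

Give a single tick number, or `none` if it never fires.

Answer: 1

Derivation:
t=0: input=2 -> V=8
t=1: input=3 -> V=0 FIRE
t=2: input=2 -> V=8
t=3: input=1 -> V=8
t=4: input=5 -> V=0 FIRE
t=5: input=1 -> V=4
t=6: input=2 -> V=0 FIRE
t=7: input=3 -> V=0 FIRE
t=8: input=3 -> V=0 FIRE
t=9: input=4 -> V=0 FIRE
t=10: input=4 -> V=0 FIRE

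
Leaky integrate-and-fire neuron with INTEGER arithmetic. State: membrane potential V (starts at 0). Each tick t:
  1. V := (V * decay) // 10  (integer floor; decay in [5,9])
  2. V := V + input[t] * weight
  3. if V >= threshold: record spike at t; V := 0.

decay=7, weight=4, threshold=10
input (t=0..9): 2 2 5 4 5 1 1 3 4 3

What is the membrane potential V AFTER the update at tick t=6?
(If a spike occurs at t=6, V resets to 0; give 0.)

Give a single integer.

t=0: input=2 -> V=8
t=1: input=2 -> V=0 FIRE
t=2: input=5 -> V=0 FIRE
t=3: input=4 -> V=0 FIRE
t=4: input=5 -> V=0 FIRE
t=5: input=1 -> V=4
t=6: input=1 -> V=6
t=7: input=3 -> V=0 FIRE
t=8: input=4 -> V=0 FIRE
t=9: input=3 -> V=0 FIRE

Answer: 6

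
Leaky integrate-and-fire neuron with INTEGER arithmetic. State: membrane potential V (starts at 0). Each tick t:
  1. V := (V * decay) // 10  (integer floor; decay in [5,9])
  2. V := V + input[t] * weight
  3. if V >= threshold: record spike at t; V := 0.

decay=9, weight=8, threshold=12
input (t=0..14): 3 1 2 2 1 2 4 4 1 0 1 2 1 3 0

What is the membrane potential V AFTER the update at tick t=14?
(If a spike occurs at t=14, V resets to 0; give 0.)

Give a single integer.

t=0: input=3 -> V=0 FIRE
t=1: input=1 -> V=8
t=2: input=2 -> V=0 FIRE
t=3: input=2 -> V=0 FIRE
t=4: input=1 -> V=8
t=5: input=2 -> V=0 FIRE
t=6: input=4 -> V=0 FIRE
t=7: input=4 -> V=0 FIRE
t=8: input=1 -> V=8
t=9: input=0 -> V=7
t=10: input=1 -> V=0 FIRE
t=11: input=2 -> V=0 FIRE
t=12: input=1 -> V=8
t=13: input=3 -> V=0 FIRE
t=14: input=0 -> V=0

Answer: 0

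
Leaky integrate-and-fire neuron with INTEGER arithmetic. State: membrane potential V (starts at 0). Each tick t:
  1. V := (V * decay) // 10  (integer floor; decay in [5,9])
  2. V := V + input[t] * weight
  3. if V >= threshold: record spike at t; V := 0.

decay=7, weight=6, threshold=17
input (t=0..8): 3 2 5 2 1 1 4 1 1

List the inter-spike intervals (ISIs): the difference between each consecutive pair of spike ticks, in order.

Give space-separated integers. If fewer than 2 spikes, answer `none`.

Answer: 2 4

Derivation:
t=0: input=3 -> V=0 FIRE
t=1: input=2 -> V=12
t=2: input=5 -> V=0 FIRE
t=3: input=2 -> V=12
t=4: input=1 -> V=14
t=5: input=1 -> V=15
t=6: input=4 -> V=0 FIRE
t=7: input=1 -> V=6
t=8: input=1 -> V=10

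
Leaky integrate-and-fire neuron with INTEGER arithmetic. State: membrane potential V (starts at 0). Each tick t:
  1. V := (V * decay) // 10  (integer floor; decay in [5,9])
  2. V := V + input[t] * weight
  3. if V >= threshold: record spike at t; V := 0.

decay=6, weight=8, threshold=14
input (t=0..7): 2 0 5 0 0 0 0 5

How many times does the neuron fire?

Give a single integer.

t=0: input=2 -> V=0 FIRE
t=1: input=0 -> V=0
t=2: input=5 -> V=0 FIRE
t=3: input=0 -> V=0
t=4: input=0 -> V=0
t=5: input=0 -> V=0
t=6: input=0 -> V=0
t=7: input=5 -> V=0 FIRE

Answer: 3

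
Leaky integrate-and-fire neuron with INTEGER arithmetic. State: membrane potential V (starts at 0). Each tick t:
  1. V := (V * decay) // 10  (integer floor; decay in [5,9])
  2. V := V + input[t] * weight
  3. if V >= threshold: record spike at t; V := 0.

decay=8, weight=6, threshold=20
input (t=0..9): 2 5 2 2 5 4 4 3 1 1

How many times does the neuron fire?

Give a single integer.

t=0: input=2 -> V=12
t=1: input=5 -> V=0 FIRE
t=2: input=2 -> V=12
t=3: input=2 -> V=0 FIRE
t=4: input=5 -> V=0 FIRE
t=5: input=4 -> V=0 FIRE
t=6: input=4 -> V=0 FIRE
t=7: input=3 -> V=18
t=8: input=1 -> V=0 FIRE
t=9: input=1 -> V=6

Answer: 6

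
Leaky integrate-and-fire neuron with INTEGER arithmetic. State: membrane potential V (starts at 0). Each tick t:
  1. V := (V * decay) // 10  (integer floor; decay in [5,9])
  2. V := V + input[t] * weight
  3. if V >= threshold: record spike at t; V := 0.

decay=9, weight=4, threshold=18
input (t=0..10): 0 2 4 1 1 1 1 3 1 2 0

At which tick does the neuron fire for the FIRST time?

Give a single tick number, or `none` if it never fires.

t=0: input=0 -> V=0
t=1: input=2 -> V=8
t=2: input=4 -> V=0 FIRE
t=3: input=1 -> V=4
t=4: input=1 -> V=7
t=5: input=1 -> V=10
t=6: input=1 -> V=13
t=7: input=3 -> V=0 FIRE
t=8: input=1 -> V=4
t=9: input=2 -> V=11
t=10: input=0 -> V=9

Answer: 2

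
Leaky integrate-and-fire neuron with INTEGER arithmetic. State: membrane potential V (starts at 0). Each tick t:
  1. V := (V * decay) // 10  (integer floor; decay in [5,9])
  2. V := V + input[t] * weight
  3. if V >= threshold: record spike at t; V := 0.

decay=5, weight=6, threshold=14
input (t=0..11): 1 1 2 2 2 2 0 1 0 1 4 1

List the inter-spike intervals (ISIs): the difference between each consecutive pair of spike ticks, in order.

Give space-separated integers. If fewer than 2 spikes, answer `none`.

Answer: 2 6

Derivation:
t=0: input=1 -> V=6
t=1: input=1 -> V=9
t=2: input=2 -> V=0 FIRE
t=3: input=2 -> V=12
t=4: input=2 -> V=0 FIRE
t=5: input=2 -> V=12
t=6: input=0 -> V=6
t=7: input=1 -> V=9
t=8: input=0 -> V=4
t=9: input=1 -> V=8
t=10: input=4 -> V=0 FIRE
t=11: input=1 -> V=6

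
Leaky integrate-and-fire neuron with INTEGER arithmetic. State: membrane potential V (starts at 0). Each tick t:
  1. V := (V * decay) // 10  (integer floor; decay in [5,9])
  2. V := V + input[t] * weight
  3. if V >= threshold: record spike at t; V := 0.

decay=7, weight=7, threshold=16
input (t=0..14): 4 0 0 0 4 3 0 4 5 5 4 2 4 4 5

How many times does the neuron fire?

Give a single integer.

t=0: input=4 -> V=0 FIRE
t=1: input=0 -> V=0
t=2: input=0 -> V=0
t=3: input=0 -> V=0
t=4: input=4 -> V=0 FIRE
t=5: input=3 -> V=0 FIRE
t=6: input=0 -> V=0
t=7: input=4 -> V=0 FIRE
t=8: input=5 -> V=0 FIRE
t=9: input=5 -> V=0 FIRE
t=10: input=4 -> V=0 FIRE
t=11: input=2 -> V=14
t=12: input=4 -> V=0 FIRE
t=13: input=4 -> V=0 FIRE
t=14: input=5 -> V=0 FIRE

Answer: 10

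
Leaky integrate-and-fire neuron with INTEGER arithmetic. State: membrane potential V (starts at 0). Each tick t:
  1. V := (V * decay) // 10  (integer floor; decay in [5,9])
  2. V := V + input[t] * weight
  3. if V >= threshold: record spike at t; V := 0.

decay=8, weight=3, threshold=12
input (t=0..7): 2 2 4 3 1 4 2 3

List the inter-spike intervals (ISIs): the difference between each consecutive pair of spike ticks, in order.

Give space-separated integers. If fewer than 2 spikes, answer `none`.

Answer: 3 2

Derivation:
t=0: input=2 -> V=6
t=1: input=2 -> V=10
t=2: input=4 -> V=0 FIRE
t=3: input=3 -> V=9
t=4: input=1 -> V=10
t=5: input=4 -> V=0 FIRE
t=6: input=2 -> V=6
t=7: input=3 -> V=0 FIRE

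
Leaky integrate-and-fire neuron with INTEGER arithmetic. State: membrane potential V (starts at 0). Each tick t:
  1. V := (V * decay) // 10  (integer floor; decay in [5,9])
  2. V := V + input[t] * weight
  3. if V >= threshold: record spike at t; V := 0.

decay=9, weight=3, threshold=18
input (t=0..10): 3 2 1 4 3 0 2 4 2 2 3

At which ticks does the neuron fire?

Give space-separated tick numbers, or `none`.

t=0: input=3 -> V=9
t=1: input=2 -> V=14
t=2: input=1 -> V=15
t=3: input=4 -> V=0 FIRE
t=4: input=3 -> V=9
t=5: input=0 -> V=8
t=6: input=2 -> V=13
t=7: input=4 -> V=0 FIRE
t=8: input=2 -> V=6
t=9: input=2 -> V=11
t=10: input=3 -> V=0 FIRE

Answer: 3 7 10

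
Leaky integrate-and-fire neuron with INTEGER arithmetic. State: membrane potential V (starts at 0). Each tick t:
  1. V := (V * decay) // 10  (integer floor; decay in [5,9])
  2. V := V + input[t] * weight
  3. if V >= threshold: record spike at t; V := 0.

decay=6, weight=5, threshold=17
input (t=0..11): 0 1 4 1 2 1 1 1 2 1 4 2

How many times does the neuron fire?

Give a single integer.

t=0: input=0 -> V=0
t=1: input=1 -> V=5
t=2: input=4 -> V=0 FIRE
t=3: input=1 -> V=5
t=4: input=2 -> V=13
t=5: input=1 -> V=12
t=6: input=1 -> V=12
t=7: input=1 -> V=12
t=8: input=2 -> V=0 FIRE
t=9: input=1 -> V=5
t=10: input=4 -> V=0 FIRE
t=11: input=2 -> V=10

Answer: 3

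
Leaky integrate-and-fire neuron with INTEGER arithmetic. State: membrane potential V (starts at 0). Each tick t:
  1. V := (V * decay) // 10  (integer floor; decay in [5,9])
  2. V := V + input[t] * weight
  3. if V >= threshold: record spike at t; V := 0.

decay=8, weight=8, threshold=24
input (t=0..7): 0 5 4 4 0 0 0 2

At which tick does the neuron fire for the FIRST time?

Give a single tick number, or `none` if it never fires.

Answer: 1

Derivation:
t=0: input=0 -> V=0
t=1: input=5 -> V=0 FIRE
t=2: input=4 -> V=0 FIRE
t=3: input=4 -> V=0 FIRE
t=4: input=0 -> V=0
t=5: input=0 -> V=0
t=6: input=0 -> V=0
t=7: input=2 -> V=16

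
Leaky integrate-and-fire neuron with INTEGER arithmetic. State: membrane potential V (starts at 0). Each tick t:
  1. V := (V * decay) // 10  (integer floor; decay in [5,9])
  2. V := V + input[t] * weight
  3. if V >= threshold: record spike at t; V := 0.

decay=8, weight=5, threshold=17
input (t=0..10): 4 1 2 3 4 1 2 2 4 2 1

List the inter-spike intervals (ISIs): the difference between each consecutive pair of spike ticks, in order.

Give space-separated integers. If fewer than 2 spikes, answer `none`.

t=0: input=4 -> V=0 FIRE
t=1: input=1 -> V=5
t=2: input=2 -> V=14
t=3: input=3 -> V=0 FIRE
t=4: input=4 -> V=0 FIRE
t=5: input=1 -> V=5
t=6: input=2 -> V=14
t=7: input=2 -> V=0 FIRE
t=8: input=4 -> V=0 FIRE
t=9: input=2 -> V=10
t=10: input=1 -> V=13

Answer: 3 1 3 1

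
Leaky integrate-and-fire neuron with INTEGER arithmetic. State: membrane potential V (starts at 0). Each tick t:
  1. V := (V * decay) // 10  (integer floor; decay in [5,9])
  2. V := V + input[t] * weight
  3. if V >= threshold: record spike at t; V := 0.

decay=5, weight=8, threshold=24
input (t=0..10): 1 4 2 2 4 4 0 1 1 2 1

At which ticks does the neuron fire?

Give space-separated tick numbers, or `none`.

Answer: 1 3 4 5

Derivation:
t=0: input=1 -> V=8
t=1: input=4 -> V=0 FIRE
t=2: input=2 -> V=16
t=3: input=2 -> V=0 FIRE
t=4: input=4 -> V=0 FIRE
t=5: input=4 -> V=0 FIRE
t=6: input=0 -> V=0
t=7: input=1 -> V=8
t=8: input=1 -> V=12
t=9: input=2 -> V=22
t=10: input=1 -> V=19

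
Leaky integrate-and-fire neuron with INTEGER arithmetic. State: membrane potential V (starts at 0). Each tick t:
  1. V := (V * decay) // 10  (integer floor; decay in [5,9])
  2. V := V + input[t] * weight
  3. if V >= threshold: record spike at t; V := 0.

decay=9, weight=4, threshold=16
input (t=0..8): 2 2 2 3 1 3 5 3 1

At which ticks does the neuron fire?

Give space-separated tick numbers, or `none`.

Answer: 2 5 6

Derivation:
t=0: input=2 -> V=8
t=1: input=2 -> V=15
t=2: input=2 -> V=0 FIRE
t=3: input=3 -> V=12
t=4: input=1 -> V=14
t=5: input=3 -> V=0 FIRE
t=6: input=5 -> V=0 FIRE
t=7: input=3 -> V=12
t=8: input=1 -> V=14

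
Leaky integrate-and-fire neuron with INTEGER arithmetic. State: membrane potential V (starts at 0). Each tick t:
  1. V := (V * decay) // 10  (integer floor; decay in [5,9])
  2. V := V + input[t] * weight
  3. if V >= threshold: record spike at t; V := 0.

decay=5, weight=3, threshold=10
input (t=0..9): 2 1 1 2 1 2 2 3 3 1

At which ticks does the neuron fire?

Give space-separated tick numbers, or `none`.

Answer: 6 8

Derivation:
t=0: input=2 -> V=6
t=1: input=1 -> V=6
t=2: input=1 -> V=6
t=3: input=2 -> V=9
t=4: input=1 -> V=7
t=5: input=2 -> V=9
t=6: input=2 -> V=0 FIRE
t=7: input=3 -> V=9
t=8: input=3 -> V=0 FIRE
t=9: input=1 -> V=3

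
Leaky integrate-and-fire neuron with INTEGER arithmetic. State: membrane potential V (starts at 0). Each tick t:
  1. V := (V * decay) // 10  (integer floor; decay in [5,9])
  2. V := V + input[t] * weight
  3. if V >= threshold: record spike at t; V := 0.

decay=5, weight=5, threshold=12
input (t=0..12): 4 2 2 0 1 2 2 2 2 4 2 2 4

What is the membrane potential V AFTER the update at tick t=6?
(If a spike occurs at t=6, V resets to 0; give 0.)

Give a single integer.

Answer: 10

Derivation:
t=0: input=4 -> V=0 FIRE
t=1: input=2 -> V=10
t=2: input=2 -> V=0 FIRE
t=3: input=0 -> V=0
t=4: input=1 -> V=5
t=5: input=2 -> V=0 FIRE
t=6: input=2 -> V=10
t=7: input=2 -> V=0 FIRE
t=8: input=2 -> V=10
t=9: input=4 -> V=0 FIRE
t=10: input=2 -> V=10
t=11: input=2 -> V=0 FIRE
t=12: input=4 -> V=0 FIRE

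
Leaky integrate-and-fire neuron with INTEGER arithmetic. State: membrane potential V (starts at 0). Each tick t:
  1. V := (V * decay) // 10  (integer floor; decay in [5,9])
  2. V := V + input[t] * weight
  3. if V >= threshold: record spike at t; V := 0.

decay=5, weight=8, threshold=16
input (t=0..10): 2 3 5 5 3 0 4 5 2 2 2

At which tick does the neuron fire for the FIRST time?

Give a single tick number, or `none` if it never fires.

Answer: 0

Derivation:
t=0: input=2 -> V=0 FIRE
t=1: input=3 -> V=0 FIRE
t=2: input=5 -> V=0 FIRE
t=3: input=5 -> V=0 FIRE
t=4: input=3 -> V=0 FIRE
t=5: input=0 -> V=0
t=6: input=4 -> V=0 FIRE
t=7: input=5 -> V=0 FIRE
t=8: input=2 -> V=0 FIRE
t=9: input=2 -> V=0 FIRE
t=10: input=2 -> V=0 FIRE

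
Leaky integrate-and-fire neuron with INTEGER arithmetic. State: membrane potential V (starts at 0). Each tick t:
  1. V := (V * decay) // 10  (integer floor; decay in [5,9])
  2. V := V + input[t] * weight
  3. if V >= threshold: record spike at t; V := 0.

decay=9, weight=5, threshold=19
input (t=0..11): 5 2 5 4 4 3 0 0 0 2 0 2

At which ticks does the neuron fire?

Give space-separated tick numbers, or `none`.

t=0: input=5 -> V=0 FIRE
t=1: input=2 -> V=10
t=2: input=5 -> V=0 FIRE
t=3: input=4 -> V=0 FIRE
t=4: input=4 -> V=0 FIRE
t=5: input=3 -> V=15
t=6: input=0 -> V=13
t=7: input=0 -> V=11
t=8: input=0 -> V=9
t=9: input=2 -> V=18
t=10: input=0 -> V=16
t=11: input=2 -> V=0 FIRE

Answer: 0 2 3 4 11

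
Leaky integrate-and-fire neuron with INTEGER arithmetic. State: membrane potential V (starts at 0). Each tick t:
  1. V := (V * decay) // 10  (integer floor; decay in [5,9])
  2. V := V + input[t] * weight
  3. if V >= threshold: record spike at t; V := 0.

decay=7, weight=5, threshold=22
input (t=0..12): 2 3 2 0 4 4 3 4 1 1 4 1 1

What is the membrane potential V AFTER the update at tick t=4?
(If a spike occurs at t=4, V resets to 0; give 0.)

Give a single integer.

t=0: input=2 -> V=10
t=1: input=3 -> V=0 FIRE
t=2: input=2 -> V=10
t=3: input=0 -> V=7
t=4: input=4 -> V=0 FIRE
t=5: input=4 -> V=20
t=6: input=3 -> V=0 FIRE
t=7: input=4 -> V=20
t=8: input=1 -> V=19
t=9: input=1 -> V=18
t=10: input=4 -> V=0 FIRE
t=11: input=1 -> V=5
t=12: input=1 -> V=8

Answer: 0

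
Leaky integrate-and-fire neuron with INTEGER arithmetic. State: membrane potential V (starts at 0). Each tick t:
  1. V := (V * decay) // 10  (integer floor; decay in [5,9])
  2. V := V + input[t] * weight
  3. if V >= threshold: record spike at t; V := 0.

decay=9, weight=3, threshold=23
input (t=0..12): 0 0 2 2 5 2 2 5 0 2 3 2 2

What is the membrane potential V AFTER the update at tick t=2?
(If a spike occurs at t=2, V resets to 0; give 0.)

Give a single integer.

Answer: 6

Derivation:
t=0: input=0 -> V=0
t=1: input=0 -> V=0
t=2: input=2 -> V=6
t=3: input=2 -> V=11
t=4: input=5 -> V=0 FIRE
t=5: input=2 -> V=6
t=6: input=2 -> V=11
t=7: input=5 -> V=0 FIRE
t=8: input=0 -> V=0
t=9: input=2 -> V=6
t=10: input=3 -> V=14
t=11: input=2 -> V=18
t=12: input=2 -> V=22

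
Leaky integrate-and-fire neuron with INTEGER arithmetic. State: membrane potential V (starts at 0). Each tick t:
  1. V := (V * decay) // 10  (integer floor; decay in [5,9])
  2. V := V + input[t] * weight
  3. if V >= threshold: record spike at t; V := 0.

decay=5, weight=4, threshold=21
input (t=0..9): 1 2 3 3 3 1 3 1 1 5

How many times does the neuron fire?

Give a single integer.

t=0: input=1 -> V=4
t=1: input=2 -> V=10
t=2: input=3 -> V=17
t=3: input=3 -> V=20
t=4: input=3 -> V=0 FIRE
t=5: input=1 -> V=4
t=6: input=3 -> V=14
t=7: input=1 -> V=11
t=8: input=1 -> V=9
t=9: input=5 -> V=0 FIRE

Answer: 2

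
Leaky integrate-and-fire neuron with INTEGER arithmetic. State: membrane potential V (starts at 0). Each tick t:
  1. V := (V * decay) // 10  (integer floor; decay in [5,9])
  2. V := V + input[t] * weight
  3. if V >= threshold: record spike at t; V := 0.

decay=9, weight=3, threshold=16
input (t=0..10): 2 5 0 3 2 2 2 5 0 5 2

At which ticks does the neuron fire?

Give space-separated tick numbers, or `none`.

Answer: 1 5 7 10

Derivation:
t=0: input=2 -> V=6
t=1: input=5 -> V=0 FIRE
t=2: input=0 -> V=0
t=3: input=3 -> V=9
t=4: input=2 -> V=14
t=5: input=2 -> V=0 FIRE
t=6: input=2 -> V=6
t=7: input=5 -> V=0 FIRE
t=8: input=0 -> V=0
t=9: input=5 -> V=15
t=10: input=2 -> V=0 FIRE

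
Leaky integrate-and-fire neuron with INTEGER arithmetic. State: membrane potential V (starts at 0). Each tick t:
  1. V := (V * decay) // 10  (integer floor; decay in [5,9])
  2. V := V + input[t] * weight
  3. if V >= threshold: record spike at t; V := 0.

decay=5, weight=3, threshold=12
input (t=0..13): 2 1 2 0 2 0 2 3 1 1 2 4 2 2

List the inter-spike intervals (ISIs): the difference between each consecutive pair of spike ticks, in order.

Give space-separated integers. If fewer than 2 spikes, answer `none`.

t=0: input=2 -> V=6
t=1: input=1 -> V=6
t=2: input=2 -> V=9
t=3: input=0 -> V=4
t=4: input=2 -> V=8
t=5: input=0 -> V=4
t=6: input=2 -> V=8
t=7: input=3 -> V=0 FIRE
t=8: input=1 -> V=3
t=9: input=1 -> V=4
t=10: input=2 -> V=8
t=11: input=4 -> V=0 FIRE
t=12: input=2 -> V=6
t=13: input=2 -> V=9

Answer: 4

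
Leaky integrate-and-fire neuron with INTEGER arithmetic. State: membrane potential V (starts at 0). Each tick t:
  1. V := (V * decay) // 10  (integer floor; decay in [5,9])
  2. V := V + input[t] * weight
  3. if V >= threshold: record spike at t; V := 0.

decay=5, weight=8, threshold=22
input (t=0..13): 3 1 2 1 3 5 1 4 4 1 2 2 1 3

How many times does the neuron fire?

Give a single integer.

Answer: 7

Derivation:
t=0: input=3 -> V=0 FIRE
t=1: input=1 -> V=8
t=2: input=2 -> V=20
t=3: input=1 -> V=18
t=4: input=3 -> V=0 FIRE
t=5: input=5 -> V=0 FIRE
t=6: input=1 -> V=8
t=7: input=4 -> V=0 FIRE
t=8: input=4 -> V=0 FIRE
t=9: input=1 -> V=8
t=10: input=2 -> V=20
t=11: input=2 -> V=0 FIRE
t=12: input=1 -> V=8
t=13: input=3 -> V=0 FIRE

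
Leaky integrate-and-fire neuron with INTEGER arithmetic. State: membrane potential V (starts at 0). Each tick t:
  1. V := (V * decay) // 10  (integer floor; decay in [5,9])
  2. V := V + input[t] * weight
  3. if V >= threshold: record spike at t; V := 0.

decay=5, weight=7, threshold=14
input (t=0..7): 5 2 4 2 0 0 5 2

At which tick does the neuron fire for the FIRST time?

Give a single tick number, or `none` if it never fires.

Answer: 0

Derivation:
t=0: input=5 -> V=0 FIRE
t=1: input=2 -> V=0 FIRE
t=2: input=4 -> V=0 FIRE
t=3: input=2 -> V=0 FIRE
t=4: input=0 -> V=0
t=5: input=0 -> V=0
t=6: input=5 -> V=0 FIRE
t=7: input=2 -> V=0 FIRE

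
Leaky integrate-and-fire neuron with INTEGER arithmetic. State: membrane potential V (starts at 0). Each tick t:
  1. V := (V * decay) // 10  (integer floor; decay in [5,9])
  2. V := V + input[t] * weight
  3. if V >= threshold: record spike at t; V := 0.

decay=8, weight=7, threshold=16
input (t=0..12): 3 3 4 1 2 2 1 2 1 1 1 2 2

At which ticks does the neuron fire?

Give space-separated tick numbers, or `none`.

t=0: input=3 -> V=0 FIRE
t=1: input=3 -> V=0 FIRE
t=2: input=4 -> V=0 FIRE
t=3: input=1 -> V=7
t=4: input=2 -> V=0 FIRE
t=5: input=2 -> V=14
t=6: input=1 -> V=0 FIRE
t=7: input=2 -> V=14
t=8: input=1 -> V=0 FIRE
t=9: input=1 -> V=7
t=10: input=1 -> V=12
t=11: input=2 -> V=0 FIRE
t=12: input=2 -> V=14

Answer: 0 1 2 4 6 8 11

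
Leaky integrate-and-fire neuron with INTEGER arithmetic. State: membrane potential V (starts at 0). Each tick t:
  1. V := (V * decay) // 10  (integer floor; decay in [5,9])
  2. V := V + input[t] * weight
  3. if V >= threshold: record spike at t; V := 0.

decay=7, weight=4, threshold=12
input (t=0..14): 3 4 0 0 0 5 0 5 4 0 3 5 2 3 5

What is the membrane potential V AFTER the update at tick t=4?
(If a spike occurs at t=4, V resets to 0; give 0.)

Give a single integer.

Answer: 0

Derivation:
t=0: input=3 -> V=0 FIRE
t=1: input=4 -> V=0 FIRE
t=2: input=0 -> V=0
t=3: input=0 -> V=0
t=4: input=0 -> V=0
t=5: input=5 -> V=0 FIRE
t=6: input=0 -> V=0
t=7: input=5 -> V=0 FIRE
t=8: input=4 -> V=0 FIRE
t=9: input=0 -> V=0
t=10: input=3 -> V=0 FIRE
t=11: input=5 -> V=0 FIRE
t=12: input=2 -> V=8
t=13: input=3 -> V=0 FIRE
t=14: input=5 -> V=0 FIRE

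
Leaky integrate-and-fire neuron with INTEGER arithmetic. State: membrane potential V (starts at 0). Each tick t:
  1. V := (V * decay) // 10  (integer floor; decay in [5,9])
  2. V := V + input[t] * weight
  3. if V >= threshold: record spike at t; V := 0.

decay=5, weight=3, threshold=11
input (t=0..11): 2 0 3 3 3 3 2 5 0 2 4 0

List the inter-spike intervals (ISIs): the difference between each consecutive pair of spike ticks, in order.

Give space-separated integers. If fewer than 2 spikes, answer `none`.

t=0: input=2 -> V=6
t=1: input=0 -> V=3
t=2: input=3 -> V=10
t=3: input=3 -> V=0 FIRE
t=4: input=3 -> V=9
t=5: input=3 -> V=0 FIRE
t=6: input=2 -> V=6
t=7: input=5 -> V=0 FIRE
t=8: input=0 -> V=0
t=9: input=2 -> V=6
t=10: input=4 -> V=0 FIRE
t=11: input=0 -> V=0

Answer: 2 2 3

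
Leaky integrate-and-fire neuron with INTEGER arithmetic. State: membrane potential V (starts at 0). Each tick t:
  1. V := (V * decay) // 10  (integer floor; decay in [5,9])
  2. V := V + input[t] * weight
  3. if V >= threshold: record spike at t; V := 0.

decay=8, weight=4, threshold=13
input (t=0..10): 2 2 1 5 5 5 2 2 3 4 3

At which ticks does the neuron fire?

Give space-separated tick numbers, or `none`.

t=0: input=2 -> V=8
t=1: input=2 -> V=0 FIRE
t=2: input=1 -> V=4
t=3: input=5 -> V=0 FIRE
t=4: input=5 -> V=0 FIRE
t=5: input=5 -> V=0 FIRE
t=6: input=2 -> V=8
t=7: input=2 -> V=0 FIRE
t=8: input=3 -> V=12
t=9: input=4 -> V=0 FIRE
t=10: input=3 -> V=12

Answer: 1 3 4 5 7 9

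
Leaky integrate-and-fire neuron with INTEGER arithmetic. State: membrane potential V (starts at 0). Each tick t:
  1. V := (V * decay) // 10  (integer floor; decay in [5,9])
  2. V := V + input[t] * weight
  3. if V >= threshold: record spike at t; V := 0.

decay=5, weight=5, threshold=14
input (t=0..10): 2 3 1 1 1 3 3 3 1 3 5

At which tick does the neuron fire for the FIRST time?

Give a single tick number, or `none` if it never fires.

t=0: input=2 -> V=10
t=1: input=3 -> V=0 FIRE
t=2: input=1 -> V=5
t=3: input=1 -> V=7
t=4: input=1 -> V=8
t=5: input=3 -> V=0 FIRE
t=6: input=3 -> V=0 FIRE
t=7: input=3 -> V=0 FIRE
t=8: input=1 -> V=5
t=9: input=3 -> V=0 FIRE
t=10: input=5 -> V=0 FIRE

Answer: 1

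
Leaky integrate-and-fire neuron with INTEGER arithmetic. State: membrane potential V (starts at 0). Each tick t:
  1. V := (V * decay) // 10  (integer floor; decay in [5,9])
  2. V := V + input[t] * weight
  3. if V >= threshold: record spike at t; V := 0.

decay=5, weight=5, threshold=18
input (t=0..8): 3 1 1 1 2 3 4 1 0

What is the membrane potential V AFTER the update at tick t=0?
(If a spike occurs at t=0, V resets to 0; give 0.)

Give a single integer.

Answer: 15

Derivation:
t=0: input=3 -> V=15
t=1: input=1 -> V=12
t=2: input=1 -> V=11
t=3: input=1 -> V=10
t=4: input=2 -> V=15
t=5: input=3 -> V=0 FIRE
t=6: input=4 -> V=0 FIRE
t=7: input=1 -> V=5
t=8: input=0 -> V=2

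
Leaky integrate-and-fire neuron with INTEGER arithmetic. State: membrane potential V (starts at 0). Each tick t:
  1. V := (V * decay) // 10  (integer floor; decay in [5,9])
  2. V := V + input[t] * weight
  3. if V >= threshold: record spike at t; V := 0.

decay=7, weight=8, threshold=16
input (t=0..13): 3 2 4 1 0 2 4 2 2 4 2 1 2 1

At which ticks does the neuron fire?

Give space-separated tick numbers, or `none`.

t=0: input=3 -> V=0 FIRE
t=1: input=2 -> V=0 FIRE
t=2: input=4 -> V=0 FIRE
t=3: input=1 -> V=8
t=4: input=0 -> V=5
t=5: input=2 -> V=0 FIRE
t=6: input=4 -> V=0 FIRE
t=7: input=2 -> V=0 FIRE
t=8: input=2 -> V=0 FIRE
t=9: input=4 -> V=0 FIRE
t=10: input=2 -> V=0 FIRE
t=11: input=1 -> V=8
t=12: input=2 -> V=0 FIRE
t=13: input=1 -> V=8

Answer: 0 1 2 5 6 7 8 9 10 12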